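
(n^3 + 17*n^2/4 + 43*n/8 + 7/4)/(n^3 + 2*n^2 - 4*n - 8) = (8*n^2 + 18*n + 7)/(8*(n^2 - 4))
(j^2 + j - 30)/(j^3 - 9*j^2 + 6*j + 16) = (j^2 + j - 30)/(j^3 - 9*j^2 + 6*j + 16)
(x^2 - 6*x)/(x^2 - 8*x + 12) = x/(x - 2)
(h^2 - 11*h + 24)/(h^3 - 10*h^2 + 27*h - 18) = (h - 8)/(h^2 - 7*h + 6)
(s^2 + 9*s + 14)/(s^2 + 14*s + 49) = (s + 2)/(s + 7)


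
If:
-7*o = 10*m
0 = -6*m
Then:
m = 0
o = 0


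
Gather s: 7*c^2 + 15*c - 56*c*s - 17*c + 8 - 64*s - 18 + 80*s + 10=7*c^2 - 2*c + s*(16 - 56*c)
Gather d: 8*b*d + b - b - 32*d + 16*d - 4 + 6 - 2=d*(8*b - 16)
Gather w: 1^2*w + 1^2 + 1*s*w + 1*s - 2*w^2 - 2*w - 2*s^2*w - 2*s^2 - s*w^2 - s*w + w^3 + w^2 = -2*s^2 + s + w^3 + w^2*(-s - 1) + w*(-2*s^2 - 1) + 1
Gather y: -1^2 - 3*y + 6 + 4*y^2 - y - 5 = 4*y^2 - 4*y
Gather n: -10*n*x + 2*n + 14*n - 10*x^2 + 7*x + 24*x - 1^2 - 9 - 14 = n*(16 - 10*x) - 10*x^2 + 31*x - 24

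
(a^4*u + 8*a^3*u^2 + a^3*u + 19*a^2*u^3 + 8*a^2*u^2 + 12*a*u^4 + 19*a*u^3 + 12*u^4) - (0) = a^4*u + 8*a^3*u^2 + a^3*u + 19*a^2*u^3 + 8*a^2*u^2 + 12*a*u^4 + 19*a*u^3 + 12*u^4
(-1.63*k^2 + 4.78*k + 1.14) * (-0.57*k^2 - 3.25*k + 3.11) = 0.9291*k^4 + 2.5729*k^3 - 21.2541*k^2 + 11.1608*k + 3.5454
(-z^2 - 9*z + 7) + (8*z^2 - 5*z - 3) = 7*z^2 - 14*z + 4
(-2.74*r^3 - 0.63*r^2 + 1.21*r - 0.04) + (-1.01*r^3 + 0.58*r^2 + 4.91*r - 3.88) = -3.75*r^3 - 0.05*r^2 + 6.12*r - 3.92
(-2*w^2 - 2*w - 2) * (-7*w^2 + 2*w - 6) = 14*w^4 + 10*w^3 + 22*w^2 + 8*w + 12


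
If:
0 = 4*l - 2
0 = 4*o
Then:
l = 1/2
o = 0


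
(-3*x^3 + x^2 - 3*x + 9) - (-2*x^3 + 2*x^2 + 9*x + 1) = -x^3 - x^2 - 12*x + 8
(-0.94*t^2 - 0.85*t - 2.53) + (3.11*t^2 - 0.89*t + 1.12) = 2.17*t^2 - 1.74*t - 1.41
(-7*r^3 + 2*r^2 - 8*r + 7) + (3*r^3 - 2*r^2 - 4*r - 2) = -4*r^3 - 12*r + 5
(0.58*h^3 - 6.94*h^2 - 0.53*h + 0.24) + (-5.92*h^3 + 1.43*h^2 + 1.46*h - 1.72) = -5.34*h^3 - 5.51*h^2 + 0.93*h - 1.48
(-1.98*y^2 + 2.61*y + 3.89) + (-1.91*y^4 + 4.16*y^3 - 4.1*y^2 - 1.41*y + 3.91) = -1.91*y^4 + 4.16*y^3 - 6.08*y^2 + 1.2*y + 7.8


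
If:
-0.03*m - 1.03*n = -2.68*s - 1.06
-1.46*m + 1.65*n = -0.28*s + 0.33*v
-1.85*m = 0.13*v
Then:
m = -0.0702702702702703*v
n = 0.12950848266745*v + 0.0630095108695652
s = 0.0489871750146886*v - 0.371306046195652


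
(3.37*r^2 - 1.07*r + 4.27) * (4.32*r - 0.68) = 14.5584*r^3 - 6.914*r^2 + 19.174*r - 2.9036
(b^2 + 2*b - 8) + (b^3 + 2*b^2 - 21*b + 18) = b^3 + 3*b^2 - 19*b + 10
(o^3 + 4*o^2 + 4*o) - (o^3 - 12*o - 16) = 4*o^2 + 16*o + 16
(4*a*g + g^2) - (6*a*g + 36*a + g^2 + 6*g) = -2*a*g - 36*a - 6*g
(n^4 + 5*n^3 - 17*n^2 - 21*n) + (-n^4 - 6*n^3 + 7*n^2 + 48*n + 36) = -n^3 - 10*n^2 + 27*n + 36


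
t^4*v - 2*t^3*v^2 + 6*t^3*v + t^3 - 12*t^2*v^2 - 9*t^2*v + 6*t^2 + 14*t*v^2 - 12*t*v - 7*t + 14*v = (t - 1)*(t + 7)*(t - 2*v)*(t*v + 1)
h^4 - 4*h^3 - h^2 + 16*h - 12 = (h - 3)*(h - 2)*(h - 1)*(h + 2)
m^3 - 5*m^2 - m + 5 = (m - 5)*(m - 1)*(m + 1)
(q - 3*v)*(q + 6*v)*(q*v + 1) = q^3*v + 3*q^2*v^2 + q^2 - 18*q*v^3 + 3*q*v - 18*v^2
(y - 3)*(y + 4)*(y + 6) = y^3 + 7*y^2 - 6*y - 72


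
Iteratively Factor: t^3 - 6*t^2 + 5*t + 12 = (t - 4)*(t^2 - 2*t - 3) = (t - 4)*(t + 1)*(t - 3)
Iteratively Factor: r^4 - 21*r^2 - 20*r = (r)*(r^3 - 21*r - 20) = r*(r + 4)*(r^2 - 4*r - 5) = r*(r + 1)*(r + 4)*(r - 5)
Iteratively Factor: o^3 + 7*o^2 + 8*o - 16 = (o - 1)*(o^2 + 8*o + 16) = (o - 1)*(o + 4)*(o + 4)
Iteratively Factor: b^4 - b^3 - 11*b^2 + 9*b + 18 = (b - 2)*(b^3 + b^2 - 9*b - 9) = (b - 2)*(b + 1)*(b^2 - 9) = (b - 2)*(b + 1)*(b + 3)*(b - 3)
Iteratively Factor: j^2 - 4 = (j - 2)*(j + 2)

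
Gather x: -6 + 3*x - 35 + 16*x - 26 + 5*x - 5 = 24*x - 72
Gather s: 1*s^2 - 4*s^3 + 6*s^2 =-4*s^3 + 7*s^2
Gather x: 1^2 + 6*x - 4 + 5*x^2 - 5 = 5*x^2 + 6*x - 8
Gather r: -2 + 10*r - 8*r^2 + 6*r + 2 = -8*r^2 + 16*r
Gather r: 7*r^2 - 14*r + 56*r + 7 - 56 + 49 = 7*r^2 + 42*r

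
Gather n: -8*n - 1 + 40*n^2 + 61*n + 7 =40*n^2 + 53*n + 6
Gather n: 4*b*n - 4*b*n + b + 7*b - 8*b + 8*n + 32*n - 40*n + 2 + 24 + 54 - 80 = 0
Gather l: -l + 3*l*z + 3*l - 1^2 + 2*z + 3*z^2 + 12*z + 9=l*(3*z + 2) + 3*z^2 + 14*z + 8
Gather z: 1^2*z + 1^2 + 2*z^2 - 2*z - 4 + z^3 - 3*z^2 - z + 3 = z^3 - z^2 - 2*z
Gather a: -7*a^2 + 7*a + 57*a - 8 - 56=-7*a^2 + 64*a - 64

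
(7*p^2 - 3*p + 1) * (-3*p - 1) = -21*p^3 + 2*p^2 - 1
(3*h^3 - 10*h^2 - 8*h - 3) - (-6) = 3*h^3 - 10*h^2 - 8*h + 3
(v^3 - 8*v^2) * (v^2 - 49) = v^5 - 8*v^4 - 49*v^3 + 392*v^2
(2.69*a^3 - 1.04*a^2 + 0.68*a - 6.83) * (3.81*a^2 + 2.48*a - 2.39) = 10.2489*a^5 + 2.7088*a^4 - 6.4175*a^3 - 21.8503*a^2 - 18.5636*a + 16.3237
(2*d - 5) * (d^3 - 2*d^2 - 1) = 2*d^4 - 9*d^3 + 10*d^2 - 2*d + 5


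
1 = 1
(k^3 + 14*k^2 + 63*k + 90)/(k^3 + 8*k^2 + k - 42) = (k^2 + 11*k + 30)/(k^2 + 5*k - 14)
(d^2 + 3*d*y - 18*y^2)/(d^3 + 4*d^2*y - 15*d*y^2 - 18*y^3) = 1/(d + y)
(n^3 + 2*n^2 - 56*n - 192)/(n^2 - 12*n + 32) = (n^2 + 10*n + 24)/(n - 4)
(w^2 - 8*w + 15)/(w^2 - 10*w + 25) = (w - 3)/(w - 5)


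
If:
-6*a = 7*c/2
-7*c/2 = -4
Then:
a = -2/3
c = 8/7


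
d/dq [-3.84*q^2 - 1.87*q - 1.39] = -7.68*q - 1.87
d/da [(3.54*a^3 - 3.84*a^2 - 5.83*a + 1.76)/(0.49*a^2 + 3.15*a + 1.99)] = (1.7346*a^4 + 22.302*a^3 + 11.8945*a^2 - 17.008*a - 17.1457)/(0.2401*a^4 + 3.087*a^3 + 11.8727*a^2 + 12.537*a + 3.9601)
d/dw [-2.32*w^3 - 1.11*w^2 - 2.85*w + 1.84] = -6.96*w^2 - 2.22*w - 2.85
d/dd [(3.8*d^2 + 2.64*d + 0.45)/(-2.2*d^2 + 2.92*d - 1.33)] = (16.904*d^2 - 8.128*d - 4.8252)/(4.84*d^4 - 12.848*d^3 + 14.3784*d^2 - 7.7672*d + 1.7689)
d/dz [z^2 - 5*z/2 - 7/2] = 2*z - 5/2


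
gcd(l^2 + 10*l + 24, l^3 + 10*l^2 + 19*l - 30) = l + 6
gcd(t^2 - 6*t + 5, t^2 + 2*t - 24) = 1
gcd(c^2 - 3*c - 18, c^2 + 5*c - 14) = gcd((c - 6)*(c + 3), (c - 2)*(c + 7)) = 1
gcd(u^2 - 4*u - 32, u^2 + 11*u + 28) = u + 4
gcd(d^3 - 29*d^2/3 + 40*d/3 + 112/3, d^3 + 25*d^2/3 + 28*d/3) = d + 4/3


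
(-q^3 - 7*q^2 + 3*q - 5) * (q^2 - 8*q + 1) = -q^5 + q^4 + 58*q^3 - 36*q^2 + 43*q - 5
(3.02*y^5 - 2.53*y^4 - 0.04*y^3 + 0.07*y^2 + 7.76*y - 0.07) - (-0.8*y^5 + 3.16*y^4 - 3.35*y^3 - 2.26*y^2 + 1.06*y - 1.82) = 3.82*y^5 - 5.69*y^4 + 3.31*y^3 + 2.33*y^2 + 6.7*y + 1.75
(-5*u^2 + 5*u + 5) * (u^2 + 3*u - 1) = -5*u^4 - 10*u^3 + 25*u^2 + 10*u - 5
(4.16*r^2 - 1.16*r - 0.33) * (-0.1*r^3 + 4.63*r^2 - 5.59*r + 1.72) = -0.416*r^5 + 19.3768*r^4 - 28.5922*r^3 + 12.1117*r^2 - 0.1505*r - 0.5676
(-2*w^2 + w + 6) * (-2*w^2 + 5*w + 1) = 4*w^4 - 12*w^3 - 9*w^2 + 31*w + 6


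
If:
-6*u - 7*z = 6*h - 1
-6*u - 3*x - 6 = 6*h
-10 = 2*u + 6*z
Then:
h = 11*z/6 + 31/6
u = -3*z - 5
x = 7*z/3 - 7/3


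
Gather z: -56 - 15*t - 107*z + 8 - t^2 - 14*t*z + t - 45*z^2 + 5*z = -t^2 - 14*t - 45*z^2 + z*(-14*t - 102) - 48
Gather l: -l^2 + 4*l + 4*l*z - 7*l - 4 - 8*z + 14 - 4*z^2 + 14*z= -l^2 + l*(4*z - 3) - 4*z^2 + 6*z + 10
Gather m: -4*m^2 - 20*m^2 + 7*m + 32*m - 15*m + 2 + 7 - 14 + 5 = -24*m^2 + 24*m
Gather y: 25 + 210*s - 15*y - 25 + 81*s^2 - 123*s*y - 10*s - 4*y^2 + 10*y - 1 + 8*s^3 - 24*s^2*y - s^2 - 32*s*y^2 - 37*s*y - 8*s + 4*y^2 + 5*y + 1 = 8*s^3 + 80*s^2 - 32*s*y^2 + 192*s + y*(-24*s^2 - 160*s)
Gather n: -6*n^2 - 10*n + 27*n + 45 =-6*n^2 + 17*n + 45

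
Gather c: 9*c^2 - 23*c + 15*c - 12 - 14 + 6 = 9*c^2 - 8*c - 20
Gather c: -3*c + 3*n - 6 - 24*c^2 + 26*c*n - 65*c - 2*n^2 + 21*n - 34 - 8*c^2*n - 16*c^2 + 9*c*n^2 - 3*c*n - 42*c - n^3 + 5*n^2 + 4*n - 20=c^2*(-8*n - 40) + c*(9*n^2 + 23*n - 110) - n^3 + 3*n^2 + 28*n - 60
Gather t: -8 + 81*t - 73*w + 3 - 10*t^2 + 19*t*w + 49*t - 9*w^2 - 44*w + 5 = -10*t^2 + t*(19*w + 130) - 9*w^2 - 117*w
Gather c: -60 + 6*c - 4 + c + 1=7*c - 63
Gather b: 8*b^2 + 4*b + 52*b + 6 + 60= 8*b^2 + 56*b + 66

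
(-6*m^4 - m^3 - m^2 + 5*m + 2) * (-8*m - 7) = 48*m^5 + 50*m^4 + 15*m^3 - 33*m^2 - 51*m - 14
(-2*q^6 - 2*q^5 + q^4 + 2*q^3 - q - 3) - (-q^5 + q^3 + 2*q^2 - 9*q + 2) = -2*q^6 - q^5 + q^4 + q^3 - 2*q^2 + 8*q - 5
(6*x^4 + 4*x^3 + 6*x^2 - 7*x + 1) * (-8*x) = -48*x^5 - 32*x^4 - 48*x^3 + 56*x^2 - 8*x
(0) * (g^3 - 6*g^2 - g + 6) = 0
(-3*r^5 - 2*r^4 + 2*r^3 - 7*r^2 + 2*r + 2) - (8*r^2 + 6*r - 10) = -3*r^5 - 2*r^4 + 2*r^3 - 15*r^2 - 4*r + 12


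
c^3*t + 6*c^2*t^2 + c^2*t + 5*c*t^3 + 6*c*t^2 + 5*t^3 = (c + t)*(c + 5*t)*(c*t + t)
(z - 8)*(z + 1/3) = z^2 - 23*z/3 - 8/3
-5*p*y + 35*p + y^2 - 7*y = (-5*p + y)*(y - 7)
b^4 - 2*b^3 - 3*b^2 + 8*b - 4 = (b - 2)*(b - 1)^2*(b + 2)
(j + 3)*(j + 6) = j^2 + 9*j + 18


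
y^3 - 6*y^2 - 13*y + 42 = (y - 7)*(y - 2)*(y + 3)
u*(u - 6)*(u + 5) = u^3 - u^2 - 30*u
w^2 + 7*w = w*(w + 7)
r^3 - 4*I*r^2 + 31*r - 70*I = (r - 7*I)*(r - 2*I)*(r + 5*I)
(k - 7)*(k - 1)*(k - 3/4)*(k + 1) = k^4 - 31*k^3/4 + 17*k^2/4 + 31*k/4 - 21/4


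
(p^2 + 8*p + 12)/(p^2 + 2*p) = (p + 6)/p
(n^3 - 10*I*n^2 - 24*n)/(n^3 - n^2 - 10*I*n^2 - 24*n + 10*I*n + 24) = n/(n - 1)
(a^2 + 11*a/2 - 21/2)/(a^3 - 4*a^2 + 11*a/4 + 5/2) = 2*(2*a^2 + 11*a - 21)/(4*a^3 - 16*a^2 + 11*a + 10)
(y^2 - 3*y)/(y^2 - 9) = y/(y + 3)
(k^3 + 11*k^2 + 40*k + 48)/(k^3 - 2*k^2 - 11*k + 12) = (k^2 + 8*k + 16)/(k^2 - 5*k + 4)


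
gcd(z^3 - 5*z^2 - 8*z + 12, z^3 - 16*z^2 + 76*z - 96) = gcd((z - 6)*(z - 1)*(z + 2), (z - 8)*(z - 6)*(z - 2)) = z - 6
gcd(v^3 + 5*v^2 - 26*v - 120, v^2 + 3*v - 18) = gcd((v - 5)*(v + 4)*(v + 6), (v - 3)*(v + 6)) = v + 6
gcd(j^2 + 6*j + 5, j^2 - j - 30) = j + 5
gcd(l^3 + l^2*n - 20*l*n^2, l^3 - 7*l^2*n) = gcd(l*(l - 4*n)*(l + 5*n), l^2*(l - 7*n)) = l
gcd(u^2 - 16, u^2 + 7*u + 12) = u + 4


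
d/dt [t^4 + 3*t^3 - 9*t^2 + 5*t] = 4*t^3 + 9*t^2 - 18*t + 5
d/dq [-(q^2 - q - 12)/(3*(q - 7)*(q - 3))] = (3*q^2 - 22*q + 47)/(q^4 - 20*q^3 + 142*q^2 - 420*q + 441)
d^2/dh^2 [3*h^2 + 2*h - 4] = 6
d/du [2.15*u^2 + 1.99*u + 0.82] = 4.3*u + 1.99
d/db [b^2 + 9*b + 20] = 2*b + 9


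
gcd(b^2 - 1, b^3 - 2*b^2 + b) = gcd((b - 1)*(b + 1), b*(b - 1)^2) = b - 1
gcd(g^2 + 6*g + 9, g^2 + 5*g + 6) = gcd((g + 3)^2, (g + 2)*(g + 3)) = g + 3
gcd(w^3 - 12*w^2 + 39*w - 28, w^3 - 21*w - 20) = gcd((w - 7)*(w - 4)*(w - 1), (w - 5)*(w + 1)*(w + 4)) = 1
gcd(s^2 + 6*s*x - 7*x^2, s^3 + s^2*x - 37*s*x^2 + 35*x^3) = -s^2 - 6*s*x + 7*x^2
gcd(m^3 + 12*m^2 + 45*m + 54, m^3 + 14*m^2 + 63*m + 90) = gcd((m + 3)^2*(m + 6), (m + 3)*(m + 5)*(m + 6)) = m^2 + 9*m + 18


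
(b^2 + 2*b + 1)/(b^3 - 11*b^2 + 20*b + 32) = (b + 1)/(b^2 - 12*b + 32)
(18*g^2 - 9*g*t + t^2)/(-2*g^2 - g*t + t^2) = (-18*g^2 + 9*g*t - t^2)/(2*g^2 + g*t - t^2)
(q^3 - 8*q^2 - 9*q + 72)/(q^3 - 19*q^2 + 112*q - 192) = (q + 3)/(q - 8)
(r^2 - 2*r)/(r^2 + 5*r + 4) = r*(r - 2)/(r^2 + 5*r + 4)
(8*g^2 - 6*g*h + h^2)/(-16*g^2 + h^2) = (-2*g + h)/(4*g + h)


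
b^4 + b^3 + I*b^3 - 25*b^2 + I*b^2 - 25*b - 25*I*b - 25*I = (b - 5)*(b + 1)*(b + 5)*(b + I)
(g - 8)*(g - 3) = g^2 - 11*g + 24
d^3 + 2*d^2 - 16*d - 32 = (d - 4)*(d + 2)*(d + 4)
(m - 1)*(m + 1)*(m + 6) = m^3 + 6*m^2 - m - 6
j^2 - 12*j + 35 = (j - 7)*(j - 5)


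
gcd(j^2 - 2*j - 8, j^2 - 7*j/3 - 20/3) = j - 4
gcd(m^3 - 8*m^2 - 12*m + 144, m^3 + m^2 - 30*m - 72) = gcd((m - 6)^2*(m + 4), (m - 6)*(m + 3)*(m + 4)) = m^2 - 2*m - 24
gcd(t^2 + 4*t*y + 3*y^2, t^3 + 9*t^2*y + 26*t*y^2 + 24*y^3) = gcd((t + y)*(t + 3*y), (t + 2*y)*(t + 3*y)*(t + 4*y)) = t + 3*y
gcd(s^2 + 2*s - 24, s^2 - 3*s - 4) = s - 4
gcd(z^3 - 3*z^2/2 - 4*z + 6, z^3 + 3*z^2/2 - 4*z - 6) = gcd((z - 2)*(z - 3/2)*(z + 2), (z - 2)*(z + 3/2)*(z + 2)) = z^2 - 4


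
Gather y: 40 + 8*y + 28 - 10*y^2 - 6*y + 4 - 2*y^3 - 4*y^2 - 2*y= -2*y^3 - 14*y^2 + 72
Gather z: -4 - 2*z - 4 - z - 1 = -3*z - 9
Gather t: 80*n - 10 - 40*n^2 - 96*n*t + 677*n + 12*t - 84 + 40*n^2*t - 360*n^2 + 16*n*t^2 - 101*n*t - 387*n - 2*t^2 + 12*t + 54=-400*n^2 + 370*n + t^2*(16*n - 2) + t*(40*n^2 - 197*n + 24) - 40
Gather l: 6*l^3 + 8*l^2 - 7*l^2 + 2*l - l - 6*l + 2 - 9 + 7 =6*l^3 + l^2 - 5*l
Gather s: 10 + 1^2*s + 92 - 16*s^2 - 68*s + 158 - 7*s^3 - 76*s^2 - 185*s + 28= -7*s^3 - 92*s^2 - 252*s + 288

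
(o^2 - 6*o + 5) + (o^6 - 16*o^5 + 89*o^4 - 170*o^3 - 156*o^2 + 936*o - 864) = o^6 - 16*o^5 + 89*o^4 - 170*o^3 - 155*o^2 + 930*o - 859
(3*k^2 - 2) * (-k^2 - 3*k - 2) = -3*k^4 - 9*k^3 - 4*k^2 + 6*k + 4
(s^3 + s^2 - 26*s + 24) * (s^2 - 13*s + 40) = s^5 - 12*s^4 + s^3 + 402*s^2 - 1352*s + 960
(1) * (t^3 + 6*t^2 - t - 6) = t^3 + 6*t^2 - t - 6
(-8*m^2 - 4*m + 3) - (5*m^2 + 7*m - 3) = -13*m^2 - 11*m + 6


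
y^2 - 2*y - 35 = (y - 7)*(y + 5)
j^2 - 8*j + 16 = (j - 4)^2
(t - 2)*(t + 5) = t^2 + 3*t - 10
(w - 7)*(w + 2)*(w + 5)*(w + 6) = w^4 + 6*w^3 - 39*w^2 - 304*w - 420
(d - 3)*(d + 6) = d^2 + 3*d - 18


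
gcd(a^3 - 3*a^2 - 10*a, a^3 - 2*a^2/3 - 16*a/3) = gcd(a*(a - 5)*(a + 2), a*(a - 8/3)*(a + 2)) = a^2 + 2*a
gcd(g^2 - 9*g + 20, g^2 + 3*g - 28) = g - 4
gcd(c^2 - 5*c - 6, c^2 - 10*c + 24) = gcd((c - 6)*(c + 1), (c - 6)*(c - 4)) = c - 6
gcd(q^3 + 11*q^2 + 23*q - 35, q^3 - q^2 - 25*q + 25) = q^2 + 4*q - 5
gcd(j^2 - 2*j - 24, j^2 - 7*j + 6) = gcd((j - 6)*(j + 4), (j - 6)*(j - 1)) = j - 6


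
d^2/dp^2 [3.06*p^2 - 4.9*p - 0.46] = 6.12000000000000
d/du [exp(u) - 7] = exp(u)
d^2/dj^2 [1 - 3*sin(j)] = 3*sin(j)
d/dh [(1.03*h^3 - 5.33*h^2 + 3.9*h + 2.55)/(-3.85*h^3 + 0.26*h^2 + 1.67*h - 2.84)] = (1.77635683940025e-15*h^5 - 20.2527*h^4 + 33.4702*h^3 + 10.7618*h^2 + 28.9484*h - 15.3345)/(14.8225*h^6 - 2.002*h^5 - 12.7914*h^4 + 22.7364*h^3 + 1.3121*h^2 - 9.4856*h + 8.0656)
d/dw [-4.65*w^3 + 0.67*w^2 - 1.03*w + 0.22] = -13.95*w^2 + 1.34*w - 1.03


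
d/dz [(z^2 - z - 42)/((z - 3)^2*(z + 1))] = (-z^3 - z^2 + 121*z - 39)/(z^5 - 7*z^4 + 10*z^3 + 18*z^2 - 27*z - 27)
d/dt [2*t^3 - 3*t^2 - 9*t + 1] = 6*t^2 - 6*t - 9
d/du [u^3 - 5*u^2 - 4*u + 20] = 3*u^2 - 10*u - 4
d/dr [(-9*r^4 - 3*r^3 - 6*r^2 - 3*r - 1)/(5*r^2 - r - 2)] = (-90*r^5 + 12*r^4 + 78*r^3 + 39*r^2 + 34*r + 5)/(25*r^4 - 10*r^3 - 19*r^2 + 4*r + 4)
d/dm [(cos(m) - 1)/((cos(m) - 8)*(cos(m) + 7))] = (cos(m)^2 - 2*cos(m) + 57)*sin(m)/((cos(m) - 8)^2*(cos(m) + 7)^2)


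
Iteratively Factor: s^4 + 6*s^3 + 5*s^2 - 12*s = (s + 3)*(s^3 + 3*s^2 - 4*s) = s*(s + 3)*(s^2 + 3*s - 4) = s*(s - 1)*(s + 3)*(s + 4)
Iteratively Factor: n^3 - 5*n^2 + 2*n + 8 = (n - 2)*(n^2 - 3*n - 4) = (n - 4)*(n - 2)*(n + 1)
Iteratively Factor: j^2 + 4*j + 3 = (j + 1)*(j + 3)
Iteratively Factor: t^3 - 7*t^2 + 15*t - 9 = (t - 3)*(t^2 - 4*t + 3) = (t - 3)*(t - 1)*(t - 3)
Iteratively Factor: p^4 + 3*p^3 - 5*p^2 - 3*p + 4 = (p - 1)*(p^3 + 4*p^2 - p - 4) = (p - 1)*(p + 4)*(p^2 - 1) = (p - 1)*(p + 1)*(p + 4)*(p - 1)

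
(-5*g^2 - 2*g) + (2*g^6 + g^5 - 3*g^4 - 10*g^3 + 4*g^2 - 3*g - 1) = 2*g^6 + g^5 - 3*g^4 - 10*g^3 - g^2 - 5*g - 1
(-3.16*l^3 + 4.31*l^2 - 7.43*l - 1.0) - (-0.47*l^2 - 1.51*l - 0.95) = -3.16*l^3 + 4.78*l^2 - 5.92*l - 0.05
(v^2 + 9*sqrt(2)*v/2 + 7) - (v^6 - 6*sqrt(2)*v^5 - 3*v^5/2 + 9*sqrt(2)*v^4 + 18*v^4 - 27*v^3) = -v^6 + 3*v^5/2 + 6*sqrt(2)*v^5 - 18*v^4 - 9*sqrt(2)*v^4 + 27*v^3 + v^2 + 9*sqrt(2)*v/2 + 7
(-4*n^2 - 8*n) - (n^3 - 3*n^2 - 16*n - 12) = -n^3 - n^2 + 8*n + 12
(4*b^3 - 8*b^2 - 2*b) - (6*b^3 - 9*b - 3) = -2*b^3 - 8*b^2 + 7*b + 3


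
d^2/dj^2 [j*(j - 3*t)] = 2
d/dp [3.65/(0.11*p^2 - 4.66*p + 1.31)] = (17.009 - 0.803*p)/(0.11*p^2 - 4.66*p + 1.31)^2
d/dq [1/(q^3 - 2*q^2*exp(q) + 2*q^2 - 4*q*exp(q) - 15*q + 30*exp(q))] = (2*q^2*exp(q) - 3*q^2 + 8*q*exp(q) - 4*q - 26*exp(q) + 15)/(q^3 - 2*q^2*exp(q) + 2*q^2 - 4*q*exp(q) - 15*q + 30*exp(q))^2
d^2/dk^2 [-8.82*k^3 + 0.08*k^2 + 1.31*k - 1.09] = 0.16 - 52.92*k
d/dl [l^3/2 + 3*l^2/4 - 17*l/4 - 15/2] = 3*l^2/2 + 3*l/2 - 17/4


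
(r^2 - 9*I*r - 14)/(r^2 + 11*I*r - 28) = (r^2 - 9*I*r - 14)/(r^2 + 11*I*r - 28)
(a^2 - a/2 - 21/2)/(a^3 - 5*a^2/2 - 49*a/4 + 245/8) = 4*(a + 3)/(4*a^2 + 4*a - 35)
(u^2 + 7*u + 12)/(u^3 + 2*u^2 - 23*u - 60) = 1/(u - 5)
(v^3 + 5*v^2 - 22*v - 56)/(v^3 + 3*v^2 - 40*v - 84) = (v - 4)/(v - 6)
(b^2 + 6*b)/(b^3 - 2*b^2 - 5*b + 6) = b*(b + 6)/(b^3 - 2*b^2 - 5*b + 6)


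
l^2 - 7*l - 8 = (l - 8)*(l + 1)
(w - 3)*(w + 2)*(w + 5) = w^3 + 4*w^2 - 11*w - 30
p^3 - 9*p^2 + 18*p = p*(p - 6)*(p - 3)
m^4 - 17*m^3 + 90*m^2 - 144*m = m*(m - 8)*(m - 6)*(m - 3)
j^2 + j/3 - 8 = (j - 8/3)*(j + 3)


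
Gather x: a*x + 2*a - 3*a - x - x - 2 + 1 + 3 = -a + x*(a - 2) + 2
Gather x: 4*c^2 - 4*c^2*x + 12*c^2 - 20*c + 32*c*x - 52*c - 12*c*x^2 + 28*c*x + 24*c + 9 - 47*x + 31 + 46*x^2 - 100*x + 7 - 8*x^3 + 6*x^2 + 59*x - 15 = 16*c^2 - 48*c - 8*x^3 + x^2*(52 - 12*c) + x*(-4*c^2 + 60*c - 88) + 32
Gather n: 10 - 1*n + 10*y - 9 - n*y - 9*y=n*(-y - 1) + y + 1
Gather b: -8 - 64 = -72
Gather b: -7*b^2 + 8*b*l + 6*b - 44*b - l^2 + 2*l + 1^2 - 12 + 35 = -7*b^2 + b*(8*l - 38) - l^2 + 2*l + 24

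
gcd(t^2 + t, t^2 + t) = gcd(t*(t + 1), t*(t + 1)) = t^2 + t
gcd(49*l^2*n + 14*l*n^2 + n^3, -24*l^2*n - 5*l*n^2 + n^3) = n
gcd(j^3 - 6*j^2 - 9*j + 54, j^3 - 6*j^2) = j - 6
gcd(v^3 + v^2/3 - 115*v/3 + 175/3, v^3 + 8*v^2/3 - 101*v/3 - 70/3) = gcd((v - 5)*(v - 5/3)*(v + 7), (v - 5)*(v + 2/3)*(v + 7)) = v^2 + 2*v - 35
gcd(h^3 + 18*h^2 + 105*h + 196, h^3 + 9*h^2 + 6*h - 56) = h^2 + 11*h + 28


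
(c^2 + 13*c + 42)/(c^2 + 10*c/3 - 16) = 3*(c + 7)/(3*c - 8)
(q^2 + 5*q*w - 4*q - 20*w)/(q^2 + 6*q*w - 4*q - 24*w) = (q + 5*w)/(q + 6*w)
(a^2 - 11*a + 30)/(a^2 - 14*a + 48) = (a - 5)/(a - 8)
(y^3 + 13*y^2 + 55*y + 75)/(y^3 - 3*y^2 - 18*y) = (y^2 + 10*y + 25)/(y*(y - 6))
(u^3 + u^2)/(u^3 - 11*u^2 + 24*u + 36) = u^2/(u^2 - 12*u + 36)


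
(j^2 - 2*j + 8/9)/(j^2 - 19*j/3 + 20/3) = (j - 2/3)/(j - 5)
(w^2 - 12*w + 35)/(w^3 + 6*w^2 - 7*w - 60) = (w^2 - 12*w + 35)/(w^3 + 6*w^2 - 7*w - 60)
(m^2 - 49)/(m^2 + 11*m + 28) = (m - 7)/(m + 4)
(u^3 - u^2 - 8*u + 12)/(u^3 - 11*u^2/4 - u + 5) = 4*(u + 3)/(4*u + 5)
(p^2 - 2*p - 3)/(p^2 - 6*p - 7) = (p - 3)/(p - 7)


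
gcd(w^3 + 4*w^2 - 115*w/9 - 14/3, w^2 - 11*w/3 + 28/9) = w - 7/3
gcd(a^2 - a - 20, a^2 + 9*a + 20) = a + 4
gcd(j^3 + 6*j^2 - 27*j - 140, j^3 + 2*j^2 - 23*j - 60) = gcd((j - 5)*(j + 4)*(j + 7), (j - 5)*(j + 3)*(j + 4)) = j^2 - j - 20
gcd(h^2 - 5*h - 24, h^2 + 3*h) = h + 3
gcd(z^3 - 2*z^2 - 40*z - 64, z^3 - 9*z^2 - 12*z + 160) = z^2 - 4*z - 32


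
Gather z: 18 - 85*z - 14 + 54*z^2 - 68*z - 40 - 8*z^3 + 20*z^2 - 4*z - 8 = -8*z^3 + 74*z^2 - 157*z - 44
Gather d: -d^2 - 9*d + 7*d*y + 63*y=-d^2 + d*(7*y - 9) + 63*y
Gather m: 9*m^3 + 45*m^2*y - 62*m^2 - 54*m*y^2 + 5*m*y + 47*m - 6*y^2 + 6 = 9*m^3 + m^2*(45*y - 62) + m*(-54*y^2 + 5*y + 47) - 6*y^2 + 6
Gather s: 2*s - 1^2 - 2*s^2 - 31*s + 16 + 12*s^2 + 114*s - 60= 10*s^2 + 85*s - 45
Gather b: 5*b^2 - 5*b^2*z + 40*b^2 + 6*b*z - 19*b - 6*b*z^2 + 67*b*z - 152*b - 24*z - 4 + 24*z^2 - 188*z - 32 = b^2*(45 - 5*z) + b*(-6*z^2 + 73*z - 171) + 24*z^2 - 212*z - 36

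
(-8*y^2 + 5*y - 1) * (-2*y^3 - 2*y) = 16*y^5 - 10*y^4 + 18*y^3 - 10*y^2 + 2*y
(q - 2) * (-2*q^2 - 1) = -2*q^3 + 4*q^2 - q + 2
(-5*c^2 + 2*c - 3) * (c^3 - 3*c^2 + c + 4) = -5*c^5 + 17*c^4 - 14*c^3 - 9*c^2 + 5*c - 12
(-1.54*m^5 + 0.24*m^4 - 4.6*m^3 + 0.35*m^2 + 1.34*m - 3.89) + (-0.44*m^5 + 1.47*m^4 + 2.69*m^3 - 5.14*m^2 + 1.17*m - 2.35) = -1.98*m^5 + 1.71*m^4 - 1.91*m^3 - 4.79*m^2 + 2.51*m - 6.24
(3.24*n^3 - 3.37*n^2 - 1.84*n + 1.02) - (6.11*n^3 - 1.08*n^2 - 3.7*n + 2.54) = -2.87*n^3 - 2.29*n^2 + 1.86*n - 1.52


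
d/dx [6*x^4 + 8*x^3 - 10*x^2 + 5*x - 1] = 24*x^3 + 24*x^2 - 20*x + 5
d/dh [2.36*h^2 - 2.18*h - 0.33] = 4.72*h - 2.18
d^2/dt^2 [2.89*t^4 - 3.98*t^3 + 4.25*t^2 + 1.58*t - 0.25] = 34.68*t^2 - 23.88*t + 8.5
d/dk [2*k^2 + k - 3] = 4*k + 1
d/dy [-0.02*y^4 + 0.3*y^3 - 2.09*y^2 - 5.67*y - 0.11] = -0.08*y^3 + 0.9*y^2 - 4.18*y - 5.67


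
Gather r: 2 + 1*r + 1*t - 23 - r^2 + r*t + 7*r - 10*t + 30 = -r^2 + r*(t + 8) - 9*t + 9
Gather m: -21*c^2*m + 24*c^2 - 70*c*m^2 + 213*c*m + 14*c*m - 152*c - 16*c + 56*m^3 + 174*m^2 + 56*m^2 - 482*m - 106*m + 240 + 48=24*c^2 - 168*c + 56*m^3 + m^2*(230 - 70*c) + m*(-21*c^2 + 227*c - 588) + 288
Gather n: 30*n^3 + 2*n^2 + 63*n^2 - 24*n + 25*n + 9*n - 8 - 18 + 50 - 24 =30*n^3 + 65*n^2 + 10*n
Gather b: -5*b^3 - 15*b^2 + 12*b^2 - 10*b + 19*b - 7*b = -5*b^3 - 3*b^2 + 2*b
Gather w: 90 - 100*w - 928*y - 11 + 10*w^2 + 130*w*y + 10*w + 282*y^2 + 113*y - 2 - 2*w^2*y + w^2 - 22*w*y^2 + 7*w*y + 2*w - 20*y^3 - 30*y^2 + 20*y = w^2*(11 - 2*y) + w*(-22*y^2 + 137*y - 88) - 20*y^3 + 252*y^2 - 795*y + 77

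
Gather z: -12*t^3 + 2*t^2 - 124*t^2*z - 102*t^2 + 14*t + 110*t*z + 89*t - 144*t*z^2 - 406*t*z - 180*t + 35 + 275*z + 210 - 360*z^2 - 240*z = -12*t^3 - 100*t^2 - 77*t + z^2*(-144*t - 360) + z*(-124*t^2 - 296*t + 35) + 245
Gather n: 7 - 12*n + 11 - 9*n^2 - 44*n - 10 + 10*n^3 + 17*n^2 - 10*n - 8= 10*n^3 + 8*n^2 - 66*n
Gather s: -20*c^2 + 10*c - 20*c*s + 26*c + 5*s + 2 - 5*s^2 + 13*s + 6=-20*c^2 + 36*c - 5*s^2 + s*(18 - 20*c) + 8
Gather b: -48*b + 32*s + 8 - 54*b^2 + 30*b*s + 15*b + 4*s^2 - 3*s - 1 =-54*b^2 + b*(30*s - 33) + 4*s^2 + 29*s + 7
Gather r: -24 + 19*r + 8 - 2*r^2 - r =-2*r^2 + 18*r - 16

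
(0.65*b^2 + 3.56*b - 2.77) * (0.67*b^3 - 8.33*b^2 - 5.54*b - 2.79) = 0.4355*b^5 - 3.0293*b^4 - 35.1117*b^3 + 1.5382*b^2 + 5.4134*b + 7.7283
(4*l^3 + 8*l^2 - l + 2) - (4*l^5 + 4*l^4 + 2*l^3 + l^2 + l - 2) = -4*l^5 - 4*l^4 + 2*l^3 + 7*l^2 - 2*l + 4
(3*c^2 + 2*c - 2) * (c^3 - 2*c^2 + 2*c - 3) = 3*c^5 - 4*c^4 - c^2 - 10*c + 6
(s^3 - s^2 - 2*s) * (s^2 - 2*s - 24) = s^5 - 3*s^4 - 24*s^3 + 28*s^2 + 48*s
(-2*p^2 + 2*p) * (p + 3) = -2*p^3 - 4*p^2 + 6*p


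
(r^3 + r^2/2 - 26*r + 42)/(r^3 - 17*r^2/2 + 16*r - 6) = (2*r^2 + 5*r - 42)/(2*r^2 - 13*r + 6)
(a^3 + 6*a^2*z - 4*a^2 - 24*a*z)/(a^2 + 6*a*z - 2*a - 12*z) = a*(a - 4)/(a - 2)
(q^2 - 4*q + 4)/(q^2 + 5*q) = (q^2 - 4*q + 4)/(q*(q + 5))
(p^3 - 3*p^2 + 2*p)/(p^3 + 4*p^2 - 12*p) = (p - 1)/(p + 6)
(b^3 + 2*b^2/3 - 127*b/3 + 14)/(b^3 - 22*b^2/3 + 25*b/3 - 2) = (b + 7)/(b - 1)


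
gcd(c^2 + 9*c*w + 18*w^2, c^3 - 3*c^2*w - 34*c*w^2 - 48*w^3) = c + 3*w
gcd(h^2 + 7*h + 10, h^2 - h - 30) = h + 5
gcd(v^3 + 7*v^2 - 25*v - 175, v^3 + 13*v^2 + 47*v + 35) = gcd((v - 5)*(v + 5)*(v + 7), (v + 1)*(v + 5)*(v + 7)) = v^2 + 12*v + 35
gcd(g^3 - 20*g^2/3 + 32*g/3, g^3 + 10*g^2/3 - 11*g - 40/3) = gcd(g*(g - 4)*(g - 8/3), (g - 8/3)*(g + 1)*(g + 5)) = g - 8/3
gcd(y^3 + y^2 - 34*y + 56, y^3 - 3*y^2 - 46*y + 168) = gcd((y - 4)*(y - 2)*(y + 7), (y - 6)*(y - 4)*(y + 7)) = y^2 + 3*y - 28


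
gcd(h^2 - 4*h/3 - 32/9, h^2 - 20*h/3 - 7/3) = 1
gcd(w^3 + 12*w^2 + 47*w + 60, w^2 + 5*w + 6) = w + 3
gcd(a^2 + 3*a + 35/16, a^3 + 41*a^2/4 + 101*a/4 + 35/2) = a + 5/4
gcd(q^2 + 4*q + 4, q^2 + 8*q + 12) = q + 2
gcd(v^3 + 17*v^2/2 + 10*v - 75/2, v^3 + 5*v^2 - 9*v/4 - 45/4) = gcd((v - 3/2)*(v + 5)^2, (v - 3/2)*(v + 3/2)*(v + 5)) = v^2 + 7*v/2 - 15/2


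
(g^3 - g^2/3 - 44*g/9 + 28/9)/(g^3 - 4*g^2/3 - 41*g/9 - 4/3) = (-9*g^3 + 3*g^2 + 44*g - 28)/(-9*g^3 + 12*g^2 + 41*g + 12)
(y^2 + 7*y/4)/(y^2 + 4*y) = (y + 7/4)/(y + 4)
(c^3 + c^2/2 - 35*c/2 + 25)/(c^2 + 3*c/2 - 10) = (c^2 + 3*c - 10)/(c + 4)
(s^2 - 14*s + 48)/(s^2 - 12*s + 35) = (s^2 - 14*s + 48)/(s^2 - 12*s + 35)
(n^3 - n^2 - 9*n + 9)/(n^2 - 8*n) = (n^3 - n^2 - 9*n + 9)/(n*(n - 8))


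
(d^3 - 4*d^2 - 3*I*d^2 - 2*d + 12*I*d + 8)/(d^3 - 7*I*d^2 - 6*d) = (d^2 - 2*d*(2 + I) + 8*I)/(d*(d - 6*I))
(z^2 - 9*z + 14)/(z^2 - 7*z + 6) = (z^2 - 9*z + 14)/(z^2 - 7*z + 6)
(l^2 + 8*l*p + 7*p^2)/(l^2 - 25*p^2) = (l^2 + 8*l*p + 7*p^2)/(l^2 - 25*p^2)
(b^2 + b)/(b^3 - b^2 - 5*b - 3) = b/(b^2 - 2*b - 3)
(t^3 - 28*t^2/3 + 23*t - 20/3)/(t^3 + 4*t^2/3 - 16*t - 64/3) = (3*t^2 - 16*t + 5)/(3*t^2 + 16*t + 16)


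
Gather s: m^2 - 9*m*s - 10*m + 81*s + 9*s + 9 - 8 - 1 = m^2 - 10*m + s*(90 - 9*m)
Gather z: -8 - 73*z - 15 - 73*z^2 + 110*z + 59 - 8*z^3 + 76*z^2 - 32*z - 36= -8*z^3 + 3*z^2 + 5*z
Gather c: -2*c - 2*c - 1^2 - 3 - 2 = -4*c - 6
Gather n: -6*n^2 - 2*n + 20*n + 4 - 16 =-6*n^2 + 18*n - 12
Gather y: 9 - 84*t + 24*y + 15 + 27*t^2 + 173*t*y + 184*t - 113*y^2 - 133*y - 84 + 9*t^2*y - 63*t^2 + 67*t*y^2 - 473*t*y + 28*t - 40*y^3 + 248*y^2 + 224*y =-36*t^2 + 128*t - 40*y^3 + y^2*(67*t + 135) + y*(9*t^2 - 300*t + 115) - 60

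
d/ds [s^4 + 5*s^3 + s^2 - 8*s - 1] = 4*s^3 + 15*s^2 + 2*s - 8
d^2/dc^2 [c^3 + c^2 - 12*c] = 6*c + 2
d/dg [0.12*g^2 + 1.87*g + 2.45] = 0.24*g + 1.87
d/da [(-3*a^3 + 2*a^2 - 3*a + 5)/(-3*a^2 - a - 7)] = (9*a^4 + 6*a^3 + 52*a^2 + 2*a + 26)/(9*a^4 + 6*a^3 + 43*a^2 + 14*a + 49)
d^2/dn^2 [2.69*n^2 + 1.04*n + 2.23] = 5.38000000000000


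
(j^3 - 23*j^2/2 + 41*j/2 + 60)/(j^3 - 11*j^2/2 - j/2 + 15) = (j - 8)/(j - 2)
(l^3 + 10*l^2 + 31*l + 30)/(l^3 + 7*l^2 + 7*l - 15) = (l + 2)/(l - 1)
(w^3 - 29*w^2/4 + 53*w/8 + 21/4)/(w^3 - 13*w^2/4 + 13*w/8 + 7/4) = (w - 6)/(w - 2)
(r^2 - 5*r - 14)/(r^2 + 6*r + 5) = (r^2 - 5*r - 14)/(r^2 + 6*r + 5)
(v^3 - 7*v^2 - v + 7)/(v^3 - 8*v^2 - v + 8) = (v - 7)/(v - 8)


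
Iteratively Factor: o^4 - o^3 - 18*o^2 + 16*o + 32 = (o - 4)*(o^3 + 3*o^2 - 6*o - 8) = (o - 4)*(o + 1)*(o^2 + 2*o - 8) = (o - 4)*(o + 1)*(o + 4)*(o - 2)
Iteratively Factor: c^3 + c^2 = (c)*(c^2 + c) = c^2*(c + 1)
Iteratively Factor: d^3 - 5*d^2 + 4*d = (d - 4)*(d^2 - d) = (d - 4)*(d - 1)*(d)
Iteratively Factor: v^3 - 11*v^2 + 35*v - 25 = (v - 1)*(v^2 - 10*v + 25) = (v - 5)*(v - 1)*(v - 5)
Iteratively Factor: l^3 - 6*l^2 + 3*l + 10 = (l + 1)*(l^2 - 7*l + 10) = (l - 2)*(l + 1)*(l - 5)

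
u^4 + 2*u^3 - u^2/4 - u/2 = u*(u - 1/2)*(u + 1/2)*(u + 2)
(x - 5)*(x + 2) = x^2 - 3*x - 10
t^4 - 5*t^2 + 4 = (t - 2)*(t - 1)*(t + 1)*(t + 2)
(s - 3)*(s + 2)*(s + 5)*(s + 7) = s^4 + 11*s^3 + 17*s^2 - 107*s - 210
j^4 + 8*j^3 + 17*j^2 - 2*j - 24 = (j - 1)*(j + 2)*(j + 3)*(j + 4)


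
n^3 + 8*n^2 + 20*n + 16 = (n + 2)^2*(n + 4)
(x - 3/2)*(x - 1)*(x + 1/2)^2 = x^4 - 3*x^3/2 - 3*x^2/4 + 7*x/8 + 3/8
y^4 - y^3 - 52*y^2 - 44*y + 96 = (y - 8)*(y - 1)*(y + 2)*(y + 6)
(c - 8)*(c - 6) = c^2 - 14*c + 48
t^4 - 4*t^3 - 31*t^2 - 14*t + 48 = (t - 8)*(t - 1)*(t + 2)*(t + 3)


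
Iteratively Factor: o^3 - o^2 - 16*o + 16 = (o + 4)*(o^2 - 5*o + 4) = (o - 4)*(o + 4)*(o - 1)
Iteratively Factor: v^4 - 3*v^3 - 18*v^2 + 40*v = (v - 5)*(v^3 + 2*v^2 - 8*v) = v*(v - 5)*(v^2 + 2*v - 8) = v*(v - 5)*(v + 4)*(v - 2)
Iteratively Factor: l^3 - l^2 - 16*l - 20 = (l + 2)*(l^2 - 3*l - 10) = (l - 5)*(l + 2)*(l + 2)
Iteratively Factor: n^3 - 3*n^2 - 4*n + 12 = (n + 2)*(n^2 - 5*n + 6) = (n - 2)*(n + 2)*(n - 3)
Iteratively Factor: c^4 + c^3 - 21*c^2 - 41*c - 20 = (c + 1)*(c^3 - 21*c - 20) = (c + 1)*(c + 4)*(c^2 - 4*c - 5) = (c + 1)^2*(c + 4)*(c - 5)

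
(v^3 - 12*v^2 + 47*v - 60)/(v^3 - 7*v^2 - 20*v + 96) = (v^2 - 9*v + 20)/(v^2 - 4*v - 32)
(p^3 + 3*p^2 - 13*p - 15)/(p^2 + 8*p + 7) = (p^2 + 2*p - 15)/(p + 7)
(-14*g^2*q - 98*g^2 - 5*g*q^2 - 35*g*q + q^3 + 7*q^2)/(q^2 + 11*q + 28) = (-14*g^2 - 5*g*q + q^2)/(q + 4)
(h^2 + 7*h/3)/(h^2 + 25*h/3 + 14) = h/(h + 6)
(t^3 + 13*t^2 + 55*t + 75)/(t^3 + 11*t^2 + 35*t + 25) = (t + 3)/(t + 1)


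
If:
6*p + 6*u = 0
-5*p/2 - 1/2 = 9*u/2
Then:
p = 1/4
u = -1/4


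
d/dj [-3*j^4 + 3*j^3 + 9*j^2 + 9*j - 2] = -12*j^3 + 9*j^2 + 18*j + 9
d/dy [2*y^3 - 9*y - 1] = 6*y^2 - 9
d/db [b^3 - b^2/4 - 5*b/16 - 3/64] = 3*b^2 - b/2 - 5/16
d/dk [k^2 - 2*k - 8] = 2*k - 2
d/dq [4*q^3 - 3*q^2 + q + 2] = 12*q^2 - 6*q + 1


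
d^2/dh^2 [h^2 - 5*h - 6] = 2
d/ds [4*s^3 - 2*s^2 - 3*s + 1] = 12*s^2 - 4*s - 3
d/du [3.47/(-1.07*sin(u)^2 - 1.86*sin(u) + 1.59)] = (7.4258*sin(u) + 6.4542)*cos(u)/(1.07*sin(u)^2 + 1.86*sin(u) - 1.59)^2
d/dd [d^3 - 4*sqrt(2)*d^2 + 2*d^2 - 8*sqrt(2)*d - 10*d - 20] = 3*d^2 - 8*sqrt(2)*d + 4*d - 8*sqrt(2) - 10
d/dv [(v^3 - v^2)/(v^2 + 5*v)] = (v^2 + 10*v - 5)/(v^2 + 10*v + 25)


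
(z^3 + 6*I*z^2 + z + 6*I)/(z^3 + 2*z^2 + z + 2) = (z + 6*I)/(z + 2)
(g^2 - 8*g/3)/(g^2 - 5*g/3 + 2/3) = g*(3*g - 8)/(3*g^2 - 5*g + 2)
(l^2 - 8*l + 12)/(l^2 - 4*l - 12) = (l - 2)/(l + 2)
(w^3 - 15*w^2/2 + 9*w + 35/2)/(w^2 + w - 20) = (w^3 - 15*w^2/2 + 9*w + 35/2)/(w^2 + w - 20)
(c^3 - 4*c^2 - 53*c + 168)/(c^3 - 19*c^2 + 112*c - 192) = (c + 7)/(c - 8)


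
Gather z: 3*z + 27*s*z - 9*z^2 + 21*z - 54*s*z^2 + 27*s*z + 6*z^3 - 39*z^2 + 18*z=6*z^3 + z^2*(-54*s - 48) + z*(54*s + 42)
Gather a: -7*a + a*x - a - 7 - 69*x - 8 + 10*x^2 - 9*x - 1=a*(x - 8) + 10*x^2 - 78*x - 16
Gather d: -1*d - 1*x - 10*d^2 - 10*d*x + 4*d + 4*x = -10*d^2 + d*(3 - 10*x) + 3*x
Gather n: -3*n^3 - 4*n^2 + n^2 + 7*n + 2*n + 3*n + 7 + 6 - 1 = -3*n^3 - 3*n^2 + 12*n + 12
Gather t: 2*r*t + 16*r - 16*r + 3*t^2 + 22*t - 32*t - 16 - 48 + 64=3*t^2 + t*(2*r - 10)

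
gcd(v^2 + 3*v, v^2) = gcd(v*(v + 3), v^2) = v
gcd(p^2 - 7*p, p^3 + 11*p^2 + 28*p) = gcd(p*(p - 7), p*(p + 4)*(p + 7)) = p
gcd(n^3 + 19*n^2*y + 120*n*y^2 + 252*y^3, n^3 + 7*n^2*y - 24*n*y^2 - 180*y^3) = n^2 + 12*n*y + 36*y^2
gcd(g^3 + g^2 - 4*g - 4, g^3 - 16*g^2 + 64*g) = 1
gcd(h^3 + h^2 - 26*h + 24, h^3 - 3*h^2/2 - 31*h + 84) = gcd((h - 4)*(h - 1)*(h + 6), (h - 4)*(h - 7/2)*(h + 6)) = h^2 + 2*h - 24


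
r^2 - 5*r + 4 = (r - 4)*(r - 1)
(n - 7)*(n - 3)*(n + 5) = n^3 - 5*n^2 - 29*n + 105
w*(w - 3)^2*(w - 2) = w^4 - 8*w^3 + 21*w^2 - 18*w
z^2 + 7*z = z*(z + 7)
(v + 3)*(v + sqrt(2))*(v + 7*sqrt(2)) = v^3 + 3*v^2 + 8*sqrt(2)*v^2 + 14*v + 24*sqrt(2)*v + 42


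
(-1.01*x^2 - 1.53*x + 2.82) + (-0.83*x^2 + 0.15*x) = -1.84*x^2 - 1.38*x + 2.82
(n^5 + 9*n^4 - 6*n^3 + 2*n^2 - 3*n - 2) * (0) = 0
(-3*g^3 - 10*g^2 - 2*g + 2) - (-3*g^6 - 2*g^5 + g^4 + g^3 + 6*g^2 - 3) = 3*g^6 + 2*g^5 - g^4 - 4*g^3 - 16*g^2 - 2*g + 5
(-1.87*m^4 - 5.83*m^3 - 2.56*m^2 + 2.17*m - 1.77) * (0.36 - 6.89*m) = 12.8843*m^5 + 39.4955*m^4 + 15.5396*m^3 - 15.8729*m^2 + 12.9765*m - 0.6372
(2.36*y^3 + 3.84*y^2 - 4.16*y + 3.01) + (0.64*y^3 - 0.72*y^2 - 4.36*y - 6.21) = 3.0*y^3 + 3.12*y^2 - 8.52*y - 3.2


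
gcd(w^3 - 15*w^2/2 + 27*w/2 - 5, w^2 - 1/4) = w - 1/2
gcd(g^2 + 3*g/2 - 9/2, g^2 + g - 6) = g + 3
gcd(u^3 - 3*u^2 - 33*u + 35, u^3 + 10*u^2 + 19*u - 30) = u^2 + 4*u - 5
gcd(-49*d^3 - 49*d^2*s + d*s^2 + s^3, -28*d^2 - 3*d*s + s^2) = -7*d + s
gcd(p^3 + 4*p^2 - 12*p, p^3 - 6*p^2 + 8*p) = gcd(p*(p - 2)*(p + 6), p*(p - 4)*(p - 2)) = p^2 - 2*p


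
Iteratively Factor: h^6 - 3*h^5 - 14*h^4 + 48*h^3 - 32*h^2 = (h + 4)*(h^5 - 7*h^4 + 14*h^3 - 8*h^2) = (h - 4)*(h + 4)*(h^4 - 3*h^3 + 2*h^2) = h*(h - 4)*(h + 4)*(h^3 - 3*h^2 + 2*h) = h*(h - 4)*(h - 2)*(h + 4)*(h^2 - h) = h^2*(h - 4)*(h - 2)*(h + 4)*(h - 1)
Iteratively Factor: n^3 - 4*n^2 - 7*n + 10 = (n + 2)*(n^2 - 6*n + 5) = (n - 5)*(n + 2)*(n - 1)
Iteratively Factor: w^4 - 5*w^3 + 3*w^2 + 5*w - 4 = (w - 1)*(w^3 - 4*w^2 - w + 4) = (w - 1)*(w + 1)*(w^2 - 5*w + 4) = (w - 4)*(w - 1)*(w + 1)*(w - 1)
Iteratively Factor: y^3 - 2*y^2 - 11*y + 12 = (y + 3)*(y^2 - 5*y + 4) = (y - 4)*(y + 3)*(y - 1)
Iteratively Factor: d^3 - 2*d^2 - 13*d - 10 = (d - 5)*(d^2 + 3*d + 2) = (d - 5)*(d + 1)*(d + 2)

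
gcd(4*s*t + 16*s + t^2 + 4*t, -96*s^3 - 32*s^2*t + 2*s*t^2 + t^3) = 4*s + t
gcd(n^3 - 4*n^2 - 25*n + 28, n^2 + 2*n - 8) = n + 4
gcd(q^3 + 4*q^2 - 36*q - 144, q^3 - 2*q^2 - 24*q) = q^2 - 2*q - 24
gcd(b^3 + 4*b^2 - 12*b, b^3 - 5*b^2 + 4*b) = b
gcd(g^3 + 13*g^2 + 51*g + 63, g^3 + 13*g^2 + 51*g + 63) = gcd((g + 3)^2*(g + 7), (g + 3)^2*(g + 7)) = g^3 + 13*g^2 + 51*g + 63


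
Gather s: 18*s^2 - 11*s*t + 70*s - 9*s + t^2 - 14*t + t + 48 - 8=18*s^2 + s*(61 - 11*t) + t^2 - 13*t + 40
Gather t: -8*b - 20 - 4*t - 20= -8*b - 4*t - 40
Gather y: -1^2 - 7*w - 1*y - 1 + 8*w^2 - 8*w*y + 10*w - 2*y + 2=8*w^2 + 3*w + y*(-8*w - 3)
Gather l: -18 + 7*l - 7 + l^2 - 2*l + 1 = l^2 + 5*l - 24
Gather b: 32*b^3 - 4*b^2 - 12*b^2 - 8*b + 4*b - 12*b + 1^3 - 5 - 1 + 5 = 32*b^3 - 16*b^2 - 16*b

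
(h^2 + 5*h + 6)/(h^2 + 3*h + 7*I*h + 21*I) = (h + 2)/(h + 7*I)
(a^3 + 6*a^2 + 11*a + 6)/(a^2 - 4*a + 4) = (a^3 + 6*a^2 + 11*a + 6)/(a^2 - 4*a + 4)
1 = 1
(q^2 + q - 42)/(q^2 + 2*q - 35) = (q - 6)/(q - 5)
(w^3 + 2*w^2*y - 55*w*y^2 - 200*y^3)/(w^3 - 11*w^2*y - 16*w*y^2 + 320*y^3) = (-w - 5*y)/(-w + 8*y)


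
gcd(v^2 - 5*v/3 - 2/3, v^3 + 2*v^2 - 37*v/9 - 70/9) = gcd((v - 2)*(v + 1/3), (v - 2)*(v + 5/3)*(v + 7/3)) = v - 2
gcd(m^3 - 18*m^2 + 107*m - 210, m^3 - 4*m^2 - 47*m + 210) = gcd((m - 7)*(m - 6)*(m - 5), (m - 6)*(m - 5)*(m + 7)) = m^2 - 11*m + 30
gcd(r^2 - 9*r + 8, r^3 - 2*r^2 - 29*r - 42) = 1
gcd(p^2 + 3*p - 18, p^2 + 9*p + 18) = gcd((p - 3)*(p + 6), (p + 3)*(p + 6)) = p + 6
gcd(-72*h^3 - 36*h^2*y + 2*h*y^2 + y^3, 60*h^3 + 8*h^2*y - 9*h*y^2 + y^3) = -12*h^2 - 4*h*y + y^2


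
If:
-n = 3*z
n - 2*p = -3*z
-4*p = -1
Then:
No Solution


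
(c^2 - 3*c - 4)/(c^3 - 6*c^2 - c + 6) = (c - 4)/(c^2 - 7*c + 6)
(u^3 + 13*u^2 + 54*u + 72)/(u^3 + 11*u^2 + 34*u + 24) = (u + 3)/(u + 1)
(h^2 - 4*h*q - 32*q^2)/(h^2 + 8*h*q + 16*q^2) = (h - 8*q)/(h + 4*q)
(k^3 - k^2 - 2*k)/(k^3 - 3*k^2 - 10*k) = (-k^2 + k + 2)/(-k^2 + 3*k + 10)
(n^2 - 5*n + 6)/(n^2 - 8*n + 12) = (n - 3)/(n - 6)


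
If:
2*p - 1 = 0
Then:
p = 1/2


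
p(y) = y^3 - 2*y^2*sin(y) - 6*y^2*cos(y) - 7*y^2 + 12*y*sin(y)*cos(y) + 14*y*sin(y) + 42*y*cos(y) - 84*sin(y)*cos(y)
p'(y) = 6*y^2*sin(y) - 2*y^2*cos(y) + 3*y^2 - 12*y*sin(y)^2 - 46*y*sin(y) + 12*y*cos(y)^2 + 2*y*cos(y) - 14*y + 84*sin(y)^2 + 12*sin(y)*cos(y) + 14*sin(y) - 84*cos(y)^2 + 42*cos(y)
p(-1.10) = 21.12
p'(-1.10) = 24.29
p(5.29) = -23.99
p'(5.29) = 62.31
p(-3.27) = 97.07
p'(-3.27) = -27.55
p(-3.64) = 79.71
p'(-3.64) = 133.86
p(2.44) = -36.80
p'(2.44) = -98.41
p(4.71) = -72.59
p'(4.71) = 97.66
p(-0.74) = 24.36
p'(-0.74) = -7.89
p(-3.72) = 67.29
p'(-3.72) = 177.19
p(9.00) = 236.55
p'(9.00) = 256.72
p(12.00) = 453.43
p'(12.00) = -78.24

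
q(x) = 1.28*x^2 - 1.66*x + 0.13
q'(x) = 2.56*x - 1.66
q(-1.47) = 5.34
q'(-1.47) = -5.42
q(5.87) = 34.49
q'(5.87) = 13.37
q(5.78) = 33.30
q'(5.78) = 13.14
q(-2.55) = 12.69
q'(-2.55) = -8.19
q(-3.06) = 17.20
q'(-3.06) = -9.49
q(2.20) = 2.67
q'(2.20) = 3.97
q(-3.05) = 17.10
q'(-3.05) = -9.47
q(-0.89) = 2.62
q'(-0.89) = -3.94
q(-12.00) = 204.37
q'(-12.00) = -32.38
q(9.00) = 88.87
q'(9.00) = 21.38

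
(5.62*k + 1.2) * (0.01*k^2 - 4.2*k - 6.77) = 0.0562*k^3 - 23.592*k^2 - 43.0874*k - 8.124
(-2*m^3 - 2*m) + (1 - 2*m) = -2*m^3 - 4*m + 1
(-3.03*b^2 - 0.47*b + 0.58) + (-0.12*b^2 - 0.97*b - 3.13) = -3.15*b^2 - 1.44*b - 2.55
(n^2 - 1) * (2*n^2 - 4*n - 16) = 2*n^4 - 4*n^3 - 18*n^2 + 4*n + 16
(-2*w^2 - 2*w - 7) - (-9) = -2*w^2 - 2*w + 2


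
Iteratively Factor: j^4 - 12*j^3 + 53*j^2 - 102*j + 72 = (j - 2)*(j^3 - 10*j^2 + 33*j - 36) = (j - 3)*(j - 2)*(j^2 - 7*j + 12) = (j - 4)*(j - 3)*(j - 2)*(j - 3)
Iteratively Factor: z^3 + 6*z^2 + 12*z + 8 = (z + 2)*(z^2 + 4*z + 4) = (z + 2)^2*(z + 2)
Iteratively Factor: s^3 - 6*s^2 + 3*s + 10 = (s + 1)*(s^2 - 7*s + 10) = (s - 5)*(s + 1)*(s - 2)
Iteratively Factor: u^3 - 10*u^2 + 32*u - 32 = (u - 2)*(u^2 - 8*u + 16) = (u - 4)*(u - 2)*(u - 4)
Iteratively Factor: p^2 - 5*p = (p - 5)*(p)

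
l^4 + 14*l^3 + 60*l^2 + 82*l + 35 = (l + 1)^2*(l + 5)*(l + 7)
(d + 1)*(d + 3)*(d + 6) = d^3 + 10*d^2 + 27*d + 18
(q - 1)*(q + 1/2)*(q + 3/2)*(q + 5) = q^4 + 6*q^3 + 15*q^2/4 - 7*q - 15/4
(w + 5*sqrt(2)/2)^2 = w^2 + 5*sqrt(2)*w + 25/2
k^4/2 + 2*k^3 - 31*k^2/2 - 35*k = k*(k/2 + 1)*(k - 5)*(k + 7)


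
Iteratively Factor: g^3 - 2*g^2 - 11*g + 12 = (g + 3)*(g^2 - 5*g + 4) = (g - 4)*(g + 3)*(g - 1)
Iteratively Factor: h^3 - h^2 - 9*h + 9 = (h - 1)*(h^2 - 9) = (h - 3)*(h - 1)*(h + 3)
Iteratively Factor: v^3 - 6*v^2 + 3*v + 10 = (v - 5)*(v^2 - v - 2) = (v - 5)*(v + 1)*(v - 2)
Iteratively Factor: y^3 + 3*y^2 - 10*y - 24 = (y + 2)*(y^2 + y - 12) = (y - 3)*(y + 2)*(y + 4)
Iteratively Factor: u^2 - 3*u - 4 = (u - 4)*(u + 1)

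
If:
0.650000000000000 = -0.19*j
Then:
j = -3.42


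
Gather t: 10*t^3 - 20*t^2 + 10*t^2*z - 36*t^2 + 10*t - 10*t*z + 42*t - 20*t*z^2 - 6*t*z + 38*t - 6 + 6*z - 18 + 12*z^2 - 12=10*t^3 + t^2*(10*z - 56) + t*(-20*z^2 - 16*z + 90) + 12*z^2 + 6*z - 36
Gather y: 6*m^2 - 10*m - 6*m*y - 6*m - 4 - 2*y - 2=6*m^2 - 16*m + y*(-6*m - 2) - 6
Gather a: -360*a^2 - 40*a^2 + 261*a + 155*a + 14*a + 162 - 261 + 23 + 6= -400*a^2 + 430*a - 70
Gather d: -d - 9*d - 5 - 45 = -10*d - 50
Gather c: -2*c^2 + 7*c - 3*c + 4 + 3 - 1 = -2*c^2 + 4*c + 6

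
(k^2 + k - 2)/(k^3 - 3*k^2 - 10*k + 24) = (k^2 + k - 2)/(k^3 - 3*k^2 - 10*k + 24)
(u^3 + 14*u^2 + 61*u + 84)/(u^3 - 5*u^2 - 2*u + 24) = (u^3 + 14*u^2 + 61*u + 84)/(u^3 - 5*u^2 - 2*u + 24)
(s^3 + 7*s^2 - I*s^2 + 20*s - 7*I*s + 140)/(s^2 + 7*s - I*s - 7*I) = (s^2 - I*s + 20)/(s - I)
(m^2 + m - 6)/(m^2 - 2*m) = (m + 3)/m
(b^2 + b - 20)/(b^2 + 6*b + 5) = (b - 4)/(b + 1)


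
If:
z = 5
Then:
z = 5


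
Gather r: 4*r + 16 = 4*r + 16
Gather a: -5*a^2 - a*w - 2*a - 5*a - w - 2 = -5*a^2 + a*(-w - 7) - w - 2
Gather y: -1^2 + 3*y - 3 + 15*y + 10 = 18*y + 6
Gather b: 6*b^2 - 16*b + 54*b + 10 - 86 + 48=6*b^2 + 38*b - 28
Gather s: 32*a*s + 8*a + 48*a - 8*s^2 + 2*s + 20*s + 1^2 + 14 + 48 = 56*a - 8*s^2 + s*(32*a + 22) + 63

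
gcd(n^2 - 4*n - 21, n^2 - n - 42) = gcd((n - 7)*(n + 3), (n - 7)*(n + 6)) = n - 7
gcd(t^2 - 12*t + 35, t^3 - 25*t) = t - 5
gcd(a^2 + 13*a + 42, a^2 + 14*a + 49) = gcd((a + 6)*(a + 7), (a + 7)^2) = a + 7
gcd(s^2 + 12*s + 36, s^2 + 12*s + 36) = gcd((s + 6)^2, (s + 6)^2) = s^2 + 12*s + 36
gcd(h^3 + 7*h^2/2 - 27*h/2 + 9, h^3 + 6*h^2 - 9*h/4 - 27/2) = h^2 + 9*h/2 - 9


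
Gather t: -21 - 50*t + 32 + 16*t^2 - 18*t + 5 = 16*t^2 - 68*t + 16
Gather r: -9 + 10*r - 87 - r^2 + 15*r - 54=-r^2 + 25*r - 150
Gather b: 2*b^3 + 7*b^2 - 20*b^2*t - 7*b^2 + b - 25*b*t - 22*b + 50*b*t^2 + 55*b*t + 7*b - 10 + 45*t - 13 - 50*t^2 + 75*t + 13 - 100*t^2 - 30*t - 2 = 2*b^3 - 20*b^2*t + b*(50*t^2 + 30*t - 14) - 150*t^2 + 90*t - 12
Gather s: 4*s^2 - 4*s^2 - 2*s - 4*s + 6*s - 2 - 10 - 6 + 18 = 0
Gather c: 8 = 8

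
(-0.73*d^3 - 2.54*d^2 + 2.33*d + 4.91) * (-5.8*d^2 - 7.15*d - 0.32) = 4.234*d^5 + 19.9515*d^4 + 4.8806*d^3 - 44.3247*d^2 - 35.8521*d - 1.5712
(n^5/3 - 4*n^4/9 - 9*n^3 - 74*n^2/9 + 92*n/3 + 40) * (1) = n^5/3 - 4*n^4/9 - 9*n^3 - 74*n^2/9 + 92*n/3 + 40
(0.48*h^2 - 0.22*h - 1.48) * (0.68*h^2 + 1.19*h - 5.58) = 0.3264*h^4 + 0.4216*h^3 - 3.9466*h^2 - 0.5336*h + 8.2584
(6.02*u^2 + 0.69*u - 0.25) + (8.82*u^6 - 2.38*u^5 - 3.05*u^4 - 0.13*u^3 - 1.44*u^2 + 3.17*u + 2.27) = 8.82*u^6 - 2.38*u^5 - 3.05*u^4 - 0.13*u^3 + 4.58*u^2 + 3.86*u + 2.02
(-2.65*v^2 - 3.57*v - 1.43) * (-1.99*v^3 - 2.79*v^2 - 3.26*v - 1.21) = 5.2735*v^5 + 14.4978*v^4 + 21.445*v^3 + 18.8344*v^2 + 8.9815*v + 1.7303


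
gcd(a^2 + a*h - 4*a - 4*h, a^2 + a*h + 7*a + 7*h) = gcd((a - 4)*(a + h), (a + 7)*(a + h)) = a + h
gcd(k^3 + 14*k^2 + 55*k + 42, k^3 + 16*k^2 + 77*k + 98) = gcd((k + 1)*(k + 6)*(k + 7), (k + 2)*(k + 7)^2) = k + 7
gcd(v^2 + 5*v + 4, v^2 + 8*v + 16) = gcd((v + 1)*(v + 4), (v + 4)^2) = v + 4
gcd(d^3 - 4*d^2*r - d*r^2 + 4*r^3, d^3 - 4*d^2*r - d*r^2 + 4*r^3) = d^3 - 4*d^2*r - d*r^2 + 4*r^3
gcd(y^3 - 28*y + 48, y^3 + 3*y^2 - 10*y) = y - 2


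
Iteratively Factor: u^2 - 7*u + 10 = (u - 5)*(u - 2)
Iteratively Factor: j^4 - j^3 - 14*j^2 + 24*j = (j + 4)*(j^3 - 5*j^2 + 6*j) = (j - 3)*(j + 4)*(j^2 - 2*j) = j*(j - 3)*(j + 4)*(j - 2)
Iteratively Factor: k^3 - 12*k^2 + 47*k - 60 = (k - 3)*(k^2 - 9*k + 20) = (k - 4)*(k - 3)*(k - 5)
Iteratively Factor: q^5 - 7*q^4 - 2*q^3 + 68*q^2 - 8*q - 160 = (q + 2)*(q^4 - 9*q^3 + 16*q^2 + 36*q - 80) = (q + 2)^2*(q^3 - 11*q^2 + 38*q - 40) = (q - 2)*(q + 2)^2*(q^2 - 9*q + 20) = (q - 4)*(q - 2)*(q + 2)^2*(q - 5)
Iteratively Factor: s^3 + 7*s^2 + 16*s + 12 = (s + 2)*(s^2 + 5*s + 6) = (s + 2)*(s + 3)*(s + 2)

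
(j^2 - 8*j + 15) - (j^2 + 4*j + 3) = 12 - 12*j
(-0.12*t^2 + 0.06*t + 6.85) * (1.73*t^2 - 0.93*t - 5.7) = -0.2076*t^4 + 0.2154*t^3 + 12.4787*t^2 - 6.7125*t - 39.045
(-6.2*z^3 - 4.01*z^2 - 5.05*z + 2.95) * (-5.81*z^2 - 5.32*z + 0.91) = 36.022*z^5 + 56.2821*z^4 + 45.0317*z^3 + 6.0774*z^2 - 20.2895*z + 2.6845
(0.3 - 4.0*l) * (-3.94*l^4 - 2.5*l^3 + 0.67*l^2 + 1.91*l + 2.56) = 15.76*l^5 + 8.818*l^4 - 3.43*l^3 - 7.439*l^2 - 9.667*l + 0.768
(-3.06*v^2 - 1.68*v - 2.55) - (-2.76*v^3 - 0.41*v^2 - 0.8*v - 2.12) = 2.76*v^3 - 2.65*v^2 - 0.88*v - 0.43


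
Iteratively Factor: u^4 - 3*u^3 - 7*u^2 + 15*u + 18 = (u - 3)*(u^3 - 7*u - 6) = (u - 3)*(u + 1)*(u^2 - u - 6) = (u - 3)^2*(u + 1)*(u + 2)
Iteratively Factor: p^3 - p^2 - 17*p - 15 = (p + 3)*(p^2 - 4*p - 5) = (p + 1)*(p + 3)*(p - 5)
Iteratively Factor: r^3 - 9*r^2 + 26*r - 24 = (r - 2)*(r^2 - 7*r + 12) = (r - 3)*(r - 2)*(r - 4)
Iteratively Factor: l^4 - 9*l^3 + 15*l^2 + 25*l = (l)*(l^3 - 9*l^2 + 15*l + 25) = l*(l - 5)*(l^2 - 4*l - 5) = l*(l - 5)^2*(l + 1)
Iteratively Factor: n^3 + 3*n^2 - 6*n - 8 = (n - 2)*(n^2 + 5*n + 4) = (n - 2)*(n + 1)*(n + 4)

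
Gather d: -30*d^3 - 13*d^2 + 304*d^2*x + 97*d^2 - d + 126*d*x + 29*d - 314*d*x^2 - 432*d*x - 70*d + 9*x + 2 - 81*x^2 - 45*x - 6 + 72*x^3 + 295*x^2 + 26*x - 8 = -30*d^3 + d^2*(304*x + 84) + d*(-314*x^2 - 306*x - 42) + 72*x^3 + 214*x^2 - 10*x - 12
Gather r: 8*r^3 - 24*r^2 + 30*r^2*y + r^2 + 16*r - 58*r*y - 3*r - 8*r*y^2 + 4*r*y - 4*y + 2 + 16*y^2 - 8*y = 8*r^3 + r^2*(30*y - 23) + r*(-8*y^2 - 54*y + 13) + 16*y^2 - 12*y + 2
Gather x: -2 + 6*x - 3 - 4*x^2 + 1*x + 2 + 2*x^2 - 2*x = -2*x^2 + 5*x - 3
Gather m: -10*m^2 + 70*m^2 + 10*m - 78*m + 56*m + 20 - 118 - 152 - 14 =60*m^2 - 12*m - 264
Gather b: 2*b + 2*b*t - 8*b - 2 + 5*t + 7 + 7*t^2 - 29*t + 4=b*(2*t - 6) + 7*t^2 - 24*t + 9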